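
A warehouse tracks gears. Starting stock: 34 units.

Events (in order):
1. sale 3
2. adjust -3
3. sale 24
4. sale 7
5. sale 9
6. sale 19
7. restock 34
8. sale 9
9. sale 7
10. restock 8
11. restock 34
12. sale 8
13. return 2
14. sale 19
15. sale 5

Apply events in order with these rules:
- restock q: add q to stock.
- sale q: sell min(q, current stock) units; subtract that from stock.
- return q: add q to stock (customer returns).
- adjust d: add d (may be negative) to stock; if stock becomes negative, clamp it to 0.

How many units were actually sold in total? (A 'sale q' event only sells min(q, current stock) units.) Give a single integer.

Answer: 79

Derivation:
Processing events:
Start: stock = 34
  Event 1 (sale 3): sell min(3,34)=3. stock: 34 - 3 = 31. total_sold = 3
  Event 2 (adjust -3): 31 + -3 = 28
  Event 3 (sale 24): sell min(24,28)=24. stock: 28 - 24 = 4. total_sold = 27
  Event 4 (sale 7): sell min(7,4)=4. stock: 4 - 4 = 0. total_sold = 31
  Event 5 (sale 9): sell min(9,0)=0. stock: 0 - 0 = 0. total_sold = 31
  Event 6 (sale 19): sell min(19,0)=0. stock: 0 - 0 = 0. total_sold = 31
  Event 7 (restock 34): 0 + 34 = 34
  Event 8 (sale 9): sell min(9,34)=9. stock: 34 - 9 = 25. total_sold = 40
  Event 9 (sale 7): sell min(7,25)=7. stock: 25 - 7 = 18. total_sold = 47
  Event 10 (restock 8): 18 + 8 = 26
  Event 11 (restock 34): 26 + 34 = 60
  Event 12 (sale 8): sell min(8,60)=8. stock: 60 - 8 = 52. total_sold = 55
  Event 13 (return 2): 52 + 2 = 54
  Event 14 (sale 19): sell min(19,54)=19. stock: 54 - 19 = 35. total_sold = 74
  Event 15 (sale 5): sell min(5,35)=5. stock: 35 - 5 = 30. total_sold = 79
Final: stock = 30, total_sold = 79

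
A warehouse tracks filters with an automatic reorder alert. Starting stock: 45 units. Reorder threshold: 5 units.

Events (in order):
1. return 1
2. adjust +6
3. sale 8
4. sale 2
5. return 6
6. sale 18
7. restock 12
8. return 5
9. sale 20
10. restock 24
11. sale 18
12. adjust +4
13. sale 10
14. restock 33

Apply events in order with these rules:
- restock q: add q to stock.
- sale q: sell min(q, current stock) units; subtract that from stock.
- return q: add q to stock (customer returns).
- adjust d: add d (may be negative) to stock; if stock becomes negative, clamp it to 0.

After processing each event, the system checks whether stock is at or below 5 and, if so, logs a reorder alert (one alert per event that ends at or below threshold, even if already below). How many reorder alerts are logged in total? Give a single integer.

Answer: 0

Derivation:
Processing events:
Start: stock = 45
  Event 1 (return 1): 45 + 1 = 46
  Event 2 (adjust +6): 46 + 6 = 52
  Event 3 (sale 8): sell min(8,52)=8. stock: 52 - 8 = 44. total_sold = 8
  Event 4 (sale 2): sell min(2,44)=2. stock: 44 - 2 = 42. total_sold = 10
  Event 5 (return 6): 42 + 6 = 48
  Event 6 (sale 18): sell min(18,48)=18. stock: 48 - 18 = 30. total_sold = 28
  Event 7 (restock 12): 30 + 12 = 42
  Event 8 (return 5): 42 + 5 = 47
  Event 9 (sale 20): sell min(20,47)=20. stock: 47 - 20 = 27. total_sold = 48
  Event 10 (restock 24): 27 + 24 = 51
  Event 11 (sale 18): sell min(18,51)=18. stock: 51 - 18 = 33. total_sold = 66
  Event 12 (adjust +4): 33 + 4 = 37
  Event 13 (sale 10): sell min(10,37)=10. stock: 37 - 10 = 27. total_sold = 76
  Event 14 (restock 33): 27 + 33 = 60
Final: stock = 60, total_sold = 76

Checking against threshold 5:
  After event 1: stock=46 > 5
  After event 2: stock=52 > 5
  After event 3: stock=44 > 5
  After event 4: stock=42 > 5
  After event 5: stock=48 > 5
  After event 6: stock=30 > 5
  After event 7: stock=42 > 5
  After event 8: stock=47 > 5
  After event 9: stock=27 > 5
  After event 10: stock=51 > 5
  After event 11: stock=33 > 5
  After event 12: stock=37 > 5
  After event 13: stock=27 > 5
  After event 14: stock=60 > 5
Alert events: []. Count = 0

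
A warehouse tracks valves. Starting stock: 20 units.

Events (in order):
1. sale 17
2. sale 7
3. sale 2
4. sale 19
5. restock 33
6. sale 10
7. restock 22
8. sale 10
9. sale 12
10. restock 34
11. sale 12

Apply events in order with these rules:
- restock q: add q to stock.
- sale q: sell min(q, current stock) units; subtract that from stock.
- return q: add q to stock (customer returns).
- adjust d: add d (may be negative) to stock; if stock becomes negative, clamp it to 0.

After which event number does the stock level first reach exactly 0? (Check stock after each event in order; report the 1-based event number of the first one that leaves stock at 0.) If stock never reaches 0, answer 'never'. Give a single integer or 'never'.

Answer: 2

Derivation:
Processing events:
Start: stock = 20
  Event 1 (sale 17): sell min(17,20)=17. stock: 20 - 17 = 3. total_sold = 17
  Event 2 (sale 7): sell min(7,3)=3. stock: 3 - 3 = 0. total_sold = 20
  Event 3 (sale 2): sell min(2,0)=0. stock: 0 - 0 = 0. total_sold = 20
  Event 4 (sale 19): sell min(19,0)=0. stock: 0 - 0 = 0. total_sold = 20
  Event 5 (restock 33): 0 + 33 = 33
  Event 6 (sale 10): sell min(10,33)=10. stock: 33 - 10 = 23. total_sold = 30
  Event 7 (restock 22): 23 + 22 = 45
  Event 8 (sale 10): sell min(10,45)=10. stock: 45 - 10 = 35. total_sold = 40
  Event 9 (sale 12): sell min(12,35)=12. stock: 35 - 12 = 23. total_sold = 52
  Event 10 (restock 34): 23 + 34 = 57
  Event 11 (sale 12): sell min(12,57)=12. stock: 57 - 12 = 45. total_sold = 64
Final: stock = 45, total_sold = 64

First zero at event 2.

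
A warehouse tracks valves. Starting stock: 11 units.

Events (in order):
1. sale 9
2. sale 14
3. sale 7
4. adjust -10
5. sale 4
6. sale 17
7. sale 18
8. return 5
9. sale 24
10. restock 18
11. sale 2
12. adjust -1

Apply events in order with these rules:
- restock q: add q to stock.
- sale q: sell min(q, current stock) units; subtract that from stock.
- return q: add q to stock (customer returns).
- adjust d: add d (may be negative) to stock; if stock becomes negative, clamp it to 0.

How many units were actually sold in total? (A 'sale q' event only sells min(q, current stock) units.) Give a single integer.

Processing events:
Start: stock = 11
  Event 1 (sale 9): sell min(9,11)=9. stock: 11 - 9 = 2. total_sold = 9
  Event 2 (sale 14): sell min(14,2)=2. stock: 2 - 2 = 0. total_sold = 11
  Event 3 (sale 7): sell min(7,0)=0. stock: 0 - 0 = 0. total_sold = 11
  Event 4 (adjust -10): 0 + -10 = 0 (clamped to 0)
  Event 5 (sale 4): sell min(4,0)=0. stock: 0 - 0 = 0. total_sold = 11
  Event 6 (sale 17): sell min(17,0)=0. stock: 0 - 0 = 0. total_sold = 11
  Event 7 (sale 18): sell min(18,0)=0. stock: 0 - 0 = 0. total_sold = 11
  Event 8 (return 5): 0 + 5 = 5
  Event 9 (sale 24): sell min(24,5)=5. stock: 5 - 5 = 0. total_sold = 16
  Event 10 (restock 18): 0 + 18 = 18
  Event 11 (sale 2): sell min(2,18)=2. stock: 18 - 2 = 16. total_sold = 18
  Event 12 (adjust -1): 16 + -1 = 15
Final: stock = 15, total_sold = 18

Answer: 18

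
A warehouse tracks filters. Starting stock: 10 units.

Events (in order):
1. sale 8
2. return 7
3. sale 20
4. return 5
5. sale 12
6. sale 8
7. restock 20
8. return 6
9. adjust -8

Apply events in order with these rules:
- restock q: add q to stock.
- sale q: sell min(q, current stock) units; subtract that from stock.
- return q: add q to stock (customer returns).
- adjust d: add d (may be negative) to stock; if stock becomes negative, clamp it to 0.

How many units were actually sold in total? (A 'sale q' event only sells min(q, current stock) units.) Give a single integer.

Processing events:
Start: stock = 10
  Event 1 (sale 8): sell min(8,10)=8. stock: 10 - 8 = 2. total_sold = 8
  Event 2 (return 7): 2 + 7 = 9
  Event 3 (sale 20): sell min(20,9)=9. stock: 9 - 9 = 0. total_sold = 17
  Event 4 (return 5): 0 + 5 = 5
  Event 5 (sale 12): sell min(12,5)=5. stock: 5 - 5 = 0. total_sold = 22
  Event 6 (sale 8): sell min(8,0)=0. stock: 0 - 0 = 0. total_sold = 22
  Event 7 (restock 20): 0 + 20 = 20
  Event 8 (return 6): 20 + 6 = 26
  Event 9 (adjust -8): 26 + -8 = 18
Final: stock = 18, total_sold = 22

Answer: 22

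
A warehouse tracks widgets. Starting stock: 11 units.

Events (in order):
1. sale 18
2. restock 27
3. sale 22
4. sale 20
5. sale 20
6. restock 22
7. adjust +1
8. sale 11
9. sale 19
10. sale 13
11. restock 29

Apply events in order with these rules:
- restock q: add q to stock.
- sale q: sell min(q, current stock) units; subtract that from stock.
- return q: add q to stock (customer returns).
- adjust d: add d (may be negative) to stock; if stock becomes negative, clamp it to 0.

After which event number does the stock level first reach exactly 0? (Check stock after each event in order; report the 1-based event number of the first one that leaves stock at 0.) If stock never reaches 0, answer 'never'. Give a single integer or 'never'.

Answer: 1

Derivation:
Processing events:
Start: stock = 11
  Event 1 (sale 18): sell min(18,11)=11. stock: 11 - 11 = 0. total_sold = 11
  Event 2 (restock 27): 0 + 27 = 27
  Event 3 (sale 22): sell min(22,27)=22. stock: 27 - 22 = 5. total_sold = 33
  Event 4 (sale 20): sell min(20,5)=5. stock: 5 - 5 = 0. total_sold = 38
  Event 5 (sale 20): sell min(20,0)=0. stock: 0 - 0 = 0. total_sold = 38
  Event 6 (restock 22): 0 + 22 = 22
  Event 7 (adjust +1): 22 + 1 = 23
  Event 8 (sale 11): sell min(11,23)=11. stock: 23 - 11 = 12. total_sold = 49
  Event 9 (sale 19): sell min(19,12)=12. stock: 12 - 12 = 0. total_sold = 61
  Event 10 (sale 13): sell min(13,0)=0. stock: 0 - 0 = 0. total_sold = 61
  Event 11 (restock 29): 0 + 29 = 29
Final: stock = 29, total_sold = 61

First zero at event 1.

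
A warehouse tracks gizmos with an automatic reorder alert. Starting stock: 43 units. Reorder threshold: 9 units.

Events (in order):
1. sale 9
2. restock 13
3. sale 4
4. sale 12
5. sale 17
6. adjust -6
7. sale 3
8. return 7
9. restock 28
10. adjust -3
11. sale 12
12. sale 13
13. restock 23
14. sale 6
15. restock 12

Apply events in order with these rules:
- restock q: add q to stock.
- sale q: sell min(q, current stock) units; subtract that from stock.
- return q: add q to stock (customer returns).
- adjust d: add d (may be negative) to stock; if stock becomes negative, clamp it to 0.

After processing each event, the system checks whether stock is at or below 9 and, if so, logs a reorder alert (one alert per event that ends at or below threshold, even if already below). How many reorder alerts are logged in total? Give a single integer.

Processing events:
Start: stock = 43
  Event 1 (sale 9): sell min(9,43)=9. stock: 43 - 9 = 34. total_sold = 9
  Event 2 (restock 13): 34 + 13 = 47
  Event 3 (sale 4): sell min(4,47)=4. stock: 47 - 4 = 43. total_sold = 13
  Event 4 (sale 12): sell min(12,43)=12. stock: 43 - 12 = 31. total_sold = 25
  Event 5 (sale 17): sell min(17,31)=17. stock: 31 - 17 = 14. total_sold = 42
  Event 6 (adjust -6): 14 + -6 = 8
  Event 7 (sale 3): sell min(3,8)=3. stock: 8 - 3 = 5. total_sold = 45
  Event 8 (return 7): 5 + 7 = 12
  Event 9 (restock 28): 12 + 28 = 40
  Event 10 (adjust -3): 40 + -3 = 37
  Event 11 (sale 12): sell min(12,37)=12. stock: 37 - 12 = 25. total_sold = 57
  Event 12 (sale 13): sell min(13,25)=13. stock: 25 - 13 = 12. total_sold = 70
  Event 13 (restock 23): 12 + 23 = 35
  Event 14 (sale 6): sell min(6,35)=6. stock: 35 - 6 = 29. total_sold = 76
  Event 15 (restock 12): 29 + 12 = 41
Final: stock = 41, total_sold = 76

Checking against threshold 9:
  After event 1: stock=34 > 9
  After event 2: stock=47 > 9
  After event 3: stock=43 > 9
  After event 4: stock=31 > 9
  After event 5: stock=14 > 9
  After event 6: stock=8 <= 9 -> ALERT
  After event 7: stock=5 <= 9 -> ALERT
  After event 8: stock=12 > 9
  After event 9: stock=40 > 9
  After event 10: stock=37 > 9
  After event 11: stock=25 > 9
  After event 12: stock=12 > 9
  After event 13: stock=35 > 9
  After event 14: stock=29 > 9
  After event 15: stock=41 > 9
Alert events: [6, 7]. Count = 2

Answer: 2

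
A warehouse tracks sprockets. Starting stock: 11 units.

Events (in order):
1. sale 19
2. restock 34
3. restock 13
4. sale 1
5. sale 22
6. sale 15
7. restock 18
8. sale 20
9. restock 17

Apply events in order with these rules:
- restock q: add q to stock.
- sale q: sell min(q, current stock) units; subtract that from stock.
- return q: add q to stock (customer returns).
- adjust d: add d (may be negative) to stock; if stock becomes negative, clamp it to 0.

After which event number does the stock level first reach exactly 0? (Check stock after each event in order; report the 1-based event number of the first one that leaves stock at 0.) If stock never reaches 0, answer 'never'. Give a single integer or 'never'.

Processing events:
Start: stock = 11
  Event 1 (sale 19): sell min(19,11)=11. stock: 11 - 11 = 0. total_sold = 11
  Event 2 (restock 34): 0 + 34 = 34
  Event 3 (restock 13): 34 + 13 = 47
  Event 4 (sale 1): sell min(1,47)=1. stock: 47 - 1 = 46. total_sold = 12
  Event 5 (sale 22): sell min(22,46)=22. stock: 46 - 22 = 24. total_sold = 34
  Event 6 (sale 15): sell min(15,24)=15. stock: 24 - 15 = 9. total_sold = 49
  Event 7 (restock 18): 9 + 18 = 27
  Event 8 (sale 20): sell min(20,27)=20. stock: 27 - 20 = 7. total_sold = 69
  Event 9 (restock 17): 7 + 17 = 24
Final: stock = 24, total_sold = 69

First zero at event 1.

Answer: 1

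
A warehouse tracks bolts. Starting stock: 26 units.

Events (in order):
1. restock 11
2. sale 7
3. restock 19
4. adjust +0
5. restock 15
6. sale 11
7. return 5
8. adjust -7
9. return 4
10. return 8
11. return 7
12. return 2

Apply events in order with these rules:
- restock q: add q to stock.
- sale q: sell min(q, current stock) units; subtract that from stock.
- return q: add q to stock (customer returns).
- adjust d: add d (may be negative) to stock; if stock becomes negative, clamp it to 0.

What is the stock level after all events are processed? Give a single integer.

Processing events:
Start: stock = 26
  Event 1 (restock 11): 26 + 11 = 37
  Event 2 (sale 7): sell min(7,37)=7. stock: 37 - 7 = 30. total_sold = 7
  Event 3 (restock 19): 30 + 19 = 49
  Event 4 (adjust +0): 49 + 0 = 49
  Event 5 (restock 15): 49 + 15 = 64
  Event 6 (sale 11): sell min(11,64)=11. stock: 64 - 11 = 53. total_sold = 18
  Event 7 (return 5): 53 + 5 = 58
  Event 8 (adjust -7): 58 + -7 = 51
  Event 9 (return 4): 51 + 4 = 55
  Event 10 (return 8): 55 + 8 = 63
  Event 11 (return 7): 63 + 7 = 70
  Event 12 (return 2): 70 + 2 = 72
Final: stock = 72, total_sold = 18

Answer: 72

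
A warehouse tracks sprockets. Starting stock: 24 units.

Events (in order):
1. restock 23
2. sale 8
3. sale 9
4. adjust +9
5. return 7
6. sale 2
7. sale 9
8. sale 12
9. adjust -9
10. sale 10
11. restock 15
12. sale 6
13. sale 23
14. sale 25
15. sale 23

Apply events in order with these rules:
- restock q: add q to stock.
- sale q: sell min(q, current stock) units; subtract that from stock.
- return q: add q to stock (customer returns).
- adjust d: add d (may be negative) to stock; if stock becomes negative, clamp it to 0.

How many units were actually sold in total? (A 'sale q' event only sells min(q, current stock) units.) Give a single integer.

Answer: 69

Derivation:
Processing events:
Start: stock = 24
  Event 1 (restock 23): 24 + 23 = 47
  Event 2 (sale 8): sell min(8,47)=8. stock: 47 - 8 = 39. total_sold = 8
  Event 3 (sale 9): sell min(9,39)=9. stock: 39 - 9 = 30. total_sold = 17
  Event 4 (adjust +9): 30 + 9 = 39
  Event 5 (return 7): 39 + 7 = 46
  Event 6 (sale 2): sell min(2,46)=2. stock: 46 - 2 = 44. total_sold = 19
  Event 7 (sale 9): sell min(9,44)=9. stock: 44 - 9 = 35. total_sold = 28
  Event 8 (sale 12): sell min(12,35)=12. stock: 35 - 12 = 23. total_sold = 40
  Event 9 (adjust -9): 23 + -9 = 14
  Event 10 (sale 10): sell min(10,14)=10. stock: 14 - 10 = 4. total_sold = 50
  Event 11 (restock 15): 4 + 15 = 19
  Event 12 (sale 6): sell min(6,19)=6. stock: 19 - 6 = 13. total_sold = 56
  Event 13 (sale 23): sell min(23,13)=13. stock: 13 - 13 = 0. total_sold = 69
  Event 14 (sale 25): sell min(25,0)=0. stock: 0 - 0 = 0. total_sold = 69
  Event 15 (sale 23): sell min(23,0)=0. stock: 0 - 0 = 0. total_sold = 69
Final: stock = 0, total_sold = 69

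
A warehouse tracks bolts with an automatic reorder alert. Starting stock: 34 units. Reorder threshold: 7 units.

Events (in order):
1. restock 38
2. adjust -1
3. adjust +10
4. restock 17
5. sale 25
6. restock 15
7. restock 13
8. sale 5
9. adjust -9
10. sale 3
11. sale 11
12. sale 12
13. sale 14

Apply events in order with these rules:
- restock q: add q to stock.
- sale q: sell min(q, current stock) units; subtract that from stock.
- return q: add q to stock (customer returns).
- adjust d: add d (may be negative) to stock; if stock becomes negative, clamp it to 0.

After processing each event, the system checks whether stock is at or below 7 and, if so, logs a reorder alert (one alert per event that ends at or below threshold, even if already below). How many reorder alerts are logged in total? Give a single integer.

Answer: 0

Derivation:
Processing events:
Start: stock = 34
  Event 1 (restock 38): 34 + 38 = 72
  Event 2 (adjust -1): 72 + -1 = 71
  Event 3 (adjust +10): 71 + 10 = 81
  Event 4 (restock 17): 81 + 17 = 98
  Event 5 (sale 25): sell min(25,98)=25. stock: 98 - 25 = 73. total_sold = 25
  Event 6 (restock 15): 73 + 15 = 88
  Event 7 (restock 13): 88 + 13 = 101
  Event 8 (sale 5): sell min(5,101)=5. stock: 101 - 5 = 96. total_sold = 30
  Event 9 (adjust -9): 96 + -9 = 87
  Event 10 (sale 3): sell min(3,87)=3. stock: 87 - 3 = 84. total_sold = 33
  Event 11 (sale 11): sell min(11,84)=11. stock: 84 - 11 = 73. total_sold = 44
  Event 12 (sale 12): sell min(12,73)=12. stock: 73 - 12 = 61. total_sold = 56
  Event 13 (sale 14): sell min(14,61)=14. stock: 61 - 14 = 47. total_sold = 70
Final: stock = 47, total_sold = 70

Checking against threshold 7:
  After event 1: stock=72 > 7
  After event 2: stock=71 > 7
  After event 3: stock=81 > 7
  After event 4: stock=98 > 7
  After event 5: stock=73 > 7
  After event 6: stock=88 > 7
  After event 7: stock=101 > 7
  After event 8: stock=96 > 7
  After event 9: stock=87 > 7
  After event 10: stock=84 > 7
  After event 11: stock=73 > 7
  After event 12: stock=61 > 7
  After event 13: stock=47 > 7
Alert events: []. Count = 0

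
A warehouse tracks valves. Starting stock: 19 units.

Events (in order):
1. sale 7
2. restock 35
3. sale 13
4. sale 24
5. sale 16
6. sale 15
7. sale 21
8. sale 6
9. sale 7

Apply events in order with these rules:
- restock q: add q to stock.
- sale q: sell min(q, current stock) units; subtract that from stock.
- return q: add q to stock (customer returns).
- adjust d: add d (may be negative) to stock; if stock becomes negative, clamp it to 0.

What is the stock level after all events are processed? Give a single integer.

Processing events:
Start: stock = 19
  Event 1 (sale 7): sell min(7,19)=7. stock: 19 - 7 = 12. total_sold = 7
  Event 2 (restock 35): 12 + 35 = 47
  Event 3 (sale 13): sell min(13,47)=13. stock: 47 - 13 = 34. total_sold = 20
  Event 4 (sale 24): sell min(24,34)=24. stock: 34 - 24 = 10. total_sold = 44
  Event 5 (sale 16): sell min(16,10)=10. stock: 10 - 10 = 0. total_sold = 54
  Event 6 (sale 15): sell min(15,0)=0. stock: 0 - 0 = 0. total_sold = 54
  Event 7 (sale 21): sell min(21,0)=0. stock: 0 - 0 = 0. total_sold = 54
  Event 8 (sale 6): sell min(6,0)=0. stock: 0 - 0 = 0. total_sold = 54
  Event 9 (sale 7): sell min(7,0)=0. stock: 0 - 0 = 0. total_sold = 54
Final: stock = 0, total_sold = 54

Answer: 0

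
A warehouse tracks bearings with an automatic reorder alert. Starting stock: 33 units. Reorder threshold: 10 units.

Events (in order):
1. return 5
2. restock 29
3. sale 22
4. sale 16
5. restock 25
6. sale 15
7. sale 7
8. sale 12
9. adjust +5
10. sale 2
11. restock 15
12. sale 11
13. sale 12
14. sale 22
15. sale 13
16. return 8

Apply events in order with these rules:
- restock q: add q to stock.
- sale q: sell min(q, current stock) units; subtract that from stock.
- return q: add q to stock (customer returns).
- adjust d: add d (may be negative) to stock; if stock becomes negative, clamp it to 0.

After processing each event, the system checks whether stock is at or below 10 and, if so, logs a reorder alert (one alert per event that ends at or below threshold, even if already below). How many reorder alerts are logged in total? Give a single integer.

Answer: 3

Derivation:
Processing events:
Start: stock = 33
  Event 1 (return 5): 33 + 5 = 38
  Event 2 (restock 29): 38 + 29 = 67
  Event 3 (sale 22): sell min(22,67)=22. stock: 67 - 22 = 45. total_sold = 22
  Event 4 (sale 16): sell min(16,45)=16. stock: 45 - 16 = 29. total_sold = 38
  Event 5 (restock 25): 29 + 25 = 54
  Event 6 (sale 15): sell min(15,54)=15. stock: 54 - 15 = 39. total_sold = 53
  Event 7 (sale 7): sell min(7,39)=7. stock: 39 - 7 = 32. total_sold = 60
  Event 8 (sale 12): sell min(12,32)=12. stock: 32 - 12 = 20. total_sold = 72
  Event 9 (adjust +5): 20 + 5 = 25
  Event 10 (sale 2): sell min(2,25)=2. stock: 25 - 2 = 23. total_sold = 74
  Event 11 (restock 15): 23 + 15 = 38
  Event 12 (sale 11): sell min(11,38)=11. stock: 38 - 11 = 27. total_sold = 85
  Event 13 (sale 12): sell min(12,27)=12. stock: 27 - 12 = 15. total_sold = 97
  Event 14 (sale 22): sell min(22,15)=15. stock: 15 - 15 = 0. total_sold = 112
  Event 15 (sale 13): sell min(13,0)=0. stock: 0 - 0 = 0. total_sold = 112
  Event 16 (return 8): 0 + 8 = 8
Final: stock = 8, total_sold = 112

Checking against threshold 10:
  After event 1: stock=38 > 10
  After event 2: stock=67 > 10
  After event 3: stock=45 > 10
  After event 4: stock=29 > 10
  After event 5: stock=54 > 10
  After event 6: stock=39 > 10
  After event 7: stock=32 > 10
  After event 8: stock=20 > 10
  After event 9: stock=25 > 10
  After event 10: stock=23 > 10
  After event 11: stock=38 > 10
  After event 12: stock=27 > 10
  After event 13: stock=15 > 10
  After event 14: stock=0 <= 10 -> ALERT
  After event 15: stock=0 <= 10 -> ALERT
  After event 16: stock=8 <= 10 -> ALERT
Alert events: [14, 15, 16]. Count = 3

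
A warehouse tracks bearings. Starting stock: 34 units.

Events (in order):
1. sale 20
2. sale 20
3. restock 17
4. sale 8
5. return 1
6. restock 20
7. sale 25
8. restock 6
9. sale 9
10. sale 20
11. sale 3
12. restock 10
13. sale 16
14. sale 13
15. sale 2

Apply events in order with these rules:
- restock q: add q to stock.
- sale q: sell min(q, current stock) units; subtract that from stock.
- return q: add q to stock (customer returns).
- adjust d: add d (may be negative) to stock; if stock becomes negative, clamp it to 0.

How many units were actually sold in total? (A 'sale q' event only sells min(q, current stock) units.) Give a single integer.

Answer: 88

Derivation:
Processing events:
Start: stock = 34
  Event 1 (sale 20): sell min(20,34)=20. stock: 34 - 20 = 14. total_sold = 20
  Event 2 (sale 20): sell min(20,14)=14. stock: 14 - 14 = 0. total_sold = 34
  Event 3 (restock 17): 0 + 17 = 17
  Event 4 (sale 8): sell min(8,17)=8. stock: 17 - 8 = 9. total_sold = 42
  Event 5 (return 1): 9 + 1 = 10
  Event 6 (restock 20): 10 + 20 = 30
  Event 7 (sale 25): sell min(25,30)=25. stock: 30 - 25 = 5. total_sold = 67
  Event 8 (restock 6): 5 + 6 = 11
  Event 9 (sale 9): sell min(9,11)=9. stock: 11 - 9 = 2. total_sold = 76
  Event 10 (sale 20): sell min(20,2)=2. stock: 2 - 2 = 0. total_sold = 78
  Event 11 (sale 3): sell min(3,0)=0. stock: 0 - 0 = 0. total_sold = 78
  Event 12 (restock 10): 0 + 10 = 10
  Event 13 (sale 16): sell min(16,10)=10. stock: 10 - 10 = 0. total_sold = 88
  Event 14 (sale 13): sell min(13,0)=0. stock: 0 - 0 = 0. total_sold = 88
  Event 15 (sale 2): sell min(2,0)=0. stock: 0 - 0 = 0. total_sold = 88
Final: stock = 0, total_sold = 88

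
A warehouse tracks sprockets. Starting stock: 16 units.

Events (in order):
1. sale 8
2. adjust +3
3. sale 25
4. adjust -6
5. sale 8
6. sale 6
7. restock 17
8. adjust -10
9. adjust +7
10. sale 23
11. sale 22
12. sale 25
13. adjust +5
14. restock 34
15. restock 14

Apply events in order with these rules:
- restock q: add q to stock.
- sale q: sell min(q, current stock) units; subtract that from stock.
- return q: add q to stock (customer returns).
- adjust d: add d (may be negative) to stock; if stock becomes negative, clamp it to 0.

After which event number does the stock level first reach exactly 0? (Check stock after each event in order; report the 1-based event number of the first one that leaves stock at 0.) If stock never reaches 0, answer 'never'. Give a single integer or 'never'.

Processing events:
Start: stock = 16
  Event 1 (sale 8): sell min(8,16)=8. stock: 16 - 8 = 8. total_sold = 8
  Event 2 (adjust +3): 8 + 3 = 11
  Event 3 (sale 25): sell min(25,11)=11. stock: 11 - 11 = 0. total_sold = 19
  Event 4 (adjust -6): 0 + -6 = 0 (clamped to 0)
  Event 5 (sale 8): sell min(8,0)=0. stock: 0 - 0 = 0. total_sold = 19
  Event 6 (sale 6): sell min(6,0)=0. stock: 0 - 0 = 0. total_sold = 19
  Event 7 (restock 17): 0 + 17 = 17
  Event 8 (adjust -10): 17 + -10 = 7
  Event 9 (adjust +7): 7 + 7 = 14
  Event 10 (sale 23): sell min(23,14)=14. stock: 14 - 14 = 0. total_sold = 33
  Event 11 (sale 22): sell min(22,0)=0. stock: 0 - 0 = 0. total_sold = 33
  Event 12 (sale 25): sell min(25,0)=0. stock: 0 - 0 = 0. total_sold = 33
  Event 13 (adjust +5): 0 + 5 = 5
  Event 14 (restock 34): 5 + 34 = 39
  Event 15 (restock 14): 39 + 14 = 53
Final: stock = 53, total_sold = 33

First zero at event 3.

Answer: 3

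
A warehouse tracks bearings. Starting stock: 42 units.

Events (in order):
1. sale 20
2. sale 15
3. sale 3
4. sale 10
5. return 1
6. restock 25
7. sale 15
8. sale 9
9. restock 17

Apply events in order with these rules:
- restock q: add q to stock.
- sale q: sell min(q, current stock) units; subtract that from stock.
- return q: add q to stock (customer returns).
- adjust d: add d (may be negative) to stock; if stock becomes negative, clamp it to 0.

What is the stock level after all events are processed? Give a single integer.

Answer: 19

Derivation:
Processing events:
Start: stock = 42
  Event 1 (sale 20): sell min(20,42)=20. stock: 42 - 20 = 22. total_sold = 20
  Event 2 (sale 15): sell min(15,22)=15. stock: 22 - 15 = 7. total_sold = 35
  Event 3 (sale 3): sell min(3,7)=3. stock: 7 - 3 = 4. total_sold = 38
  Event 4 (sale 10): sell min(10,4)=4. stock: 4 - 4 = 0. total_sold = 42
  Event 5 (return 1): 0 + 1 = 1
  Event 6 (restock 25): 1 + 25 = 26
  Event 7 (sale 15): sell min(15,26)=15. stock: 26 - 15 = 11. total_sold = 57
  Event 8 (sale 9): sell min(9,11)=9. stock: 11 - 9 = 2. total_sold = 66
  Event 9 (restock 17): 2 + 17 = 19
Final: stock = 19, total_sold = 66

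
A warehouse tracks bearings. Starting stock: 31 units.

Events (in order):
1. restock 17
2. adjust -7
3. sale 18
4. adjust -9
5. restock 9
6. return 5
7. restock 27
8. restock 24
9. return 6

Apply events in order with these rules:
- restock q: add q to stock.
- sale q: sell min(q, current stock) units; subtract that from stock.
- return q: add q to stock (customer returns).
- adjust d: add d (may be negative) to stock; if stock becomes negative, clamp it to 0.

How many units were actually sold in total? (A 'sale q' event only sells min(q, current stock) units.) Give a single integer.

Answer: 18

Derivation:
Processing events:
Start: stock = 31
  Event 1 (restock 17): 31 + 17 = 48
  Event 2 (adjust -7): 48 + -7 = 41
  Event 3 (sale 18): sell min(18,41)=18. stock: 41 - 18 = 23. total_sold = 18
  Event 4 (adjust -9): 23 + -9 = 14
  Event 5 (restock 9): 14 + 9 = 23
  Event 6 (return 5): 23 + 5 = 28
  Event 7 (restock 27): 28 + 27 = 55
  Event 8 (restock 24): 55 + 24 = 79
  Event 9 (return 6): 79 + 6 = 85
Final: stock = 85, total_sold = 18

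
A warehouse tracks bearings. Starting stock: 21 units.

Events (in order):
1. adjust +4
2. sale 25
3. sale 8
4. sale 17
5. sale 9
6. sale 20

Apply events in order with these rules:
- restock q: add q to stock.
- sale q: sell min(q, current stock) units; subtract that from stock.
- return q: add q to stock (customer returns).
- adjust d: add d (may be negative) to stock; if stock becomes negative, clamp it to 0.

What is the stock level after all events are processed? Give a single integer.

Answer: 0

Derivation:
Processing events:
Start: stock = 21
  Event 1 (adjust +4): 21 + 4 = 25
  Event 2 (sale 25): sell min(25,25)=25. stock: 25 - 25 = 0. total_sold = 25
  Event 3 (sale 8): sell min(8,0)=0. stock: 0 - 0 = 0. total_sold = 25
  Event 4 (sale 17): sell min(17,0)=0. stock: 0 - 0 = 0. total_sold = 25
  Event 5 (sale 9): sell min(9,0)=0. stock: 0 - 0 = 0. total_sold = 25
  Event 6 (sale 20): sell min(20,0)=0. stock: 0 - 0 = 0. total_sold = 25
Final: stock = 0, total_sold = 25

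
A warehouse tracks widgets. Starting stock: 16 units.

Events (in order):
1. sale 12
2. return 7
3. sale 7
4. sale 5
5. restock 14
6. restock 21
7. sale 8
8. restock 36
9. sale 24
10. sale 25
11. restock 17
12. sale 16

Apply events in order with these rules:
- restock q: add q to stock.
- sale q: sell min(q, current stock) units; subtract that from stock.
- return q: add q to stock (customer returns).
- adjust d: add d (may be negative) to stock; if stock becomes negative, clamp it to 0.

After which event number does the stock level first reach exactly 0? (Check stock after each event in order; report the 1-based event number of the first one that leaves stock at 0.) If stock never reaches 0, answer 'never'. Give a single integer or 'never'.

Processing events:
Start: stock = 16
  Event 1 (sale 12): sell min(12,16)=12. stock: 16 - 12 = 4. total_sold = 12
  Event 2 (return 7): 4 + 7 = 11
  Event 3 (sale 7): sell min(7,11)=7. stock: 11 - 7 = 4. total_sold = 19
  Event 4 (sale 5): sell min(5,4)=4. stock: 4 - 4 = 0. total_sold = 23
  Event 5 (restock 14): 0 + 14 = 14
  Event 6 (restock 21): 14 + 21 = 35
  Event 7 (sale 8): sell min(8,35)=8. stock: 35 - 8 = 27. total_sold = 31
  Event 8 (restock 36): 27 + 36 = 63
  Event 9 (sale 24): sell min(24,63)=24. stock: 63 - 24 = 39. total_sold = 55
  Event 10 (sale 25): sell min(25,39)=25. stock: 39 - 25 = 14. total_sold = 80
  Event 11 (restock 17): 14 + 17 = 31
  Event 12 (sale 16): sell min(16,31)=16. stock: 31 - 16 = 15. total_sold = 96
Final: stock = 15, total_sold = 96

First zero at event 4.

Answer: 4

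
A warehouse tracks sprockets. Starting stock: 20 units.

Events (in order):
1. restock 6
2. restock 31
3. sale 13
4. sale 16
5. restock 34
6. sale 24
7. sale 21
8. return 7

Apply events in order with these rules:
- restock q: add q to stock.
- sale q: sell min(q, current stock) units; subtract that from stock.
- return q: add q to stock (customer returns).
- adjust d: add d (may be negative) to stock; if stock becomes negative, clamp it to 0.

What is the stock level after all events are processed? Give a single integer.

Processing events:
Start: stock = 20
  Event 1 (restock 6): 20 + 6 = 26
  Event 2 (restock 31): 26 + 31 = 57
  Event 3 (sale 13): sell min(13,57)=13. stock: 57 - 13 = 44. total_sold = 13
  Event 4 (sale 16): sell min(16,44)=16. stock: 44 - 16 = 28. total_sold = 29
  Event 5 (restock 34): 28 + 34 = 62
  Event 6 (sale 24): sell min(24,62)=24. stock: 62 - 24 = 38. total_sold = 53
  Event 7 (sale 21): sell min(21,38)=21. stock: 38 - 21 = 17. total_sold = 74
  Event 8 (return 7): 17 + 7 = 24
Final: stock = 24, total_sold = 74

Answer: 24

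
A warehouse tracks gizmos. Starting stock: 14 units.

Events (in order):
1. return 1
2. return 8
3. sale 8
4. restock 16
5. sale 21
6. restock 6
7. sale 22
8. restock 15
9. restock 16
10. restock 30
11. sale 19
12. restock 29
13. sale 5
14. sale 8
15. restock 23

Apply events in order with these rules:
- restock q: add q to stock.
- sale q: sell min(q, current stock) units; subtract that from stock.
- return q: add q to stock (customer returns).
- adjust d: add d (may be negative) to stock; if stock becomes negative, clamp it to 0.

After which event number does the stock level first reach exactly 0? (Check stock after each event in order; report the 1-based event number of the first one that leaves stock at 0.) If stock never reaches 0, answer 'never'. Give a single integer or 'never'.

Answer: 7

Derivation:
Processing events:
Start: stock = 14
  Event 1 (return 1): 14 + 1 = 15
  Event 2 (return 8): 15 + 8 = 23
  Event 3 (sale 8): sell min(8,23)=8. stock: 23 - 8 = 15. total_sold = 8
  Event 4 (restock 16): 15 + 16 = 31
  Event 5 (sale 21): sell min(21,31)=21. stock: 31 - 21 = 10. total_sold = 29
  Event 6 (restock 6): 10 + 6 = 16
  Event 7 (sale 22): sell min(22,16)=16. stock: 16 - 16 = 0. total_sold = 45
  Event 8 (restock 15): 0 + 15 = 15
  Event 9 (restock 16): 15 + 16 = 31
  Event 10 (restock 30): 31 + 30 = 61
  Event 11 (sale 19): sell min(19,61)=19. stock: 61 - 19 = 42. total_sold = 64
  Event 12 (restock 29): 42 + 29 = 71
  Event 13 (sale 5): sell min(5,71)=5. stock: 71 - 5 = 66. total_sold = 69
  Event 14 (sale 8): sell min(8,66)=8. stock: 66 - 8 = 58. total_sold = 77
  Event 15 (restock 23): 58 + 23 = 81
Final: stock = 81, total_sold = 77

First zero at event 7.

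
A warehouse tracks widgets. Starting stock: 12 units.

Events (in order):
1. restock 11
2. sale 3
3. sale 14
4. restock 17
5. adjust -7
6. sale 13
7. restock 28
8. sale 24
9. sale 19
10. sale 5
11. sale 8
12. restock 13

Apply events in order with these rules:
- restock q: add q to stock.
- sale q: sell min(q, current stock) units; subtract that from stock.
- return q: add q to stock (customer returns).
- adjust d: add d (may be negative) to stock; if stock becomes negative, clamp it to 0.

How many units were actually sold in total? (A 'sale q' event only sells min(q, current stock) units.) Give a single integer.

Answer: 61

Derivation:
Processing events:
Start: stock = 12
  Event 1 (restock 11): 12 + 11 = 23
  Event 2 (sale 3): sell min(3,23)=3. stock: 23 - 3 = 20. total_sold = 3
  Event 3 (sale 14): sell min(14,20)=14. stock: 20 - 14 = 6. total_sold = 17
  Event 4 (restock 17): 6 + 17 = 23
  Event 5 (adjust -7): 23 + -7 = 16
  Event 6 (sale 13): sell min(13,16)=13. stock: 16 - 13 = 3. total_sold = 30
  Event 7 (restock 28): 3 + 28 = 31
  Event 8 (sale 24): sell min(24,31)=24. stock: 31 - 24 = 7. total_sold = 54
  Event 9 (sale 19): sell min(19,7)=7. stock: 7 - 7 = 0. total_sold = 61
  Event 10 (sale 5): sell min(5,0)=0. stock: 0 - 0 = 0. total_sold = 61
  Event 11 (sale 8): sell min(8,0)=0. stock: 0 - 0 = 0. total_sold = 61
  Event 12 (restock 13): 0 + 13 = 13
Final: stock = 13, total_sold = 61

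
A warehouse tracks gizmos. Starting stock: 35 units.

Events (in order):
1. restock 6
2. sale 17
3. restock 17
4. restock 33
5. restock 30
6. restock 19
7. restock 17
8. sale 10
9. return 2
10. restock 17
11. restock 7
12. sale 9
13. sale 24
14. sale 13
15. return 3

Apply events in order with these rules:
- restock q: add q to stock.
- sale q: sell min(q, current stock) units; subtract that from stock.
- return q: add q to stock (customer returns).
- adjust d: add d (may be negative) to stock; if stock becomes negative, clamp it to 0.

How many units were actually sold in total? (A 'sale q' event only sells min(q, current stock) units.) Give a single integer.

Answer: 73

Derivation:
Processing events:
Start: stock = 35
  Event 1 (restock 6): 35 + 6 = 41
  Event 2 (sale 17): sell min(17,41)=17. stock: 41 - 17 = 24. total_sold = 17
  Event 3 (restock 17): 24 + 17 = 41
  Event 4 (restock 33): 41 + 33 = 74
  Event 5 (restock 30): 74 + 30 = 104
  Event 6 (restock 19): 104 + 19 = 123
  Event 7 (restock 17): 123 + 17 = 140
  Event 8 (sale 10): sell min(10,140)=10. stock: 140 - 10 = 130. total_sold = 27
  Event 9 (return 2): 130 + 2 = 132
  Event 10 (restock 17): 132 + 17 = 149
  Event 11 (restock 7): 149 + 7 = 156
  Event 12 (sale 9): sell min(9,156)=9. stock: 156 - 9 = 147. total_sold = 36
  Event 13 (sale 24): sell min(24,147)=24. stock: 147 - 24 = 123. total_sold = 60
  Event 14 (sale 13): sell min(13,123)=13. stock: 123 - 13 = 110. total_sold = 73
  Event 15 (return 3): 110 + 3 = 113
Final: stock = 113, total_sold = 73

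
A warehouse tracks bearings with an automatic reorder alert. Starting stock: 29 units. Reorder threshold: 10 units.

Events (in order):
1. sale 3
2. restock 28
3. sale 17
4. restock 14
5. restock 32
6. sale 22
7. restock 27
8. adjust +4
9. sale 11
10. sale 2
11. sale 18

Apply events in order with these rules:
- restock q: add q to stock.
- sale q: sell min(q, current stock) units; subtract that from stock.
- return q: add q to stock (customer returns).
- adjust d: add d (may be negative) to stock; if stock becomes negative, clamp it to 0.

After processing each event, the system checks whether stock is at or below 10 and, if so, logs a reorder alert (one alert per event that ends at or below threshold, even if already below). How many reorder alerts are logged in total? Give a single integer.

Answer: 0

Derivation:
Processing events:
Start: stock = 29
  Event 1 (sale 3): sell min(3,29)=3. stock: 29 - 3 = 26. total_sold = 3
  Event 2 (restock 28): 26 + 28 = 54
  Event 3 (sale 17): sell min(17,54)=17. stock: 54 - 17 = 37. total_sold = 20
  Event 4 (restock 14): 37 + 14 = 51
  Event 5 (restock 32): 51 + 32 = 83
  Event 6 (sale 22): sell min(22,83)=22. stock: 83 - 22 = 61. total_sold = 42
  Event 7 (restock 27): 61 + 27 = 88
  Event 8 (adjust +4): 88 + 4 = 92
  Event 9 (sale 11): sell min(11,92)=11. stock: 92 - 11 = 81. total_sold = 53
  Event 10 (sale 2): sell min(2,81)=2. stock: 81 - 2 = 79. total_sold = 55
  Event 11 (sale 18): sell min(18,79)=18. stock: 79 - 18 = 61. total_sold = 73
Final: stock = 61, total_sold = 73

Checking against threshold 10:
  After event 1: stock=26 > 10
  After event 2: stock=54 > 10
  After event 3: stock=37 > 10
  After event 4: stock=51 > 10
  After event 5: stock=83 > 10
  After event 6: stock=61 > 10
  After event 7: stock=88 > 10
  After event 8: stock=92 > 10
  After event 9: stock=81 > 10
  After event 10: stock=79 > 10
  After event 11: stock=61 > 10
Alert events: []. Count = 0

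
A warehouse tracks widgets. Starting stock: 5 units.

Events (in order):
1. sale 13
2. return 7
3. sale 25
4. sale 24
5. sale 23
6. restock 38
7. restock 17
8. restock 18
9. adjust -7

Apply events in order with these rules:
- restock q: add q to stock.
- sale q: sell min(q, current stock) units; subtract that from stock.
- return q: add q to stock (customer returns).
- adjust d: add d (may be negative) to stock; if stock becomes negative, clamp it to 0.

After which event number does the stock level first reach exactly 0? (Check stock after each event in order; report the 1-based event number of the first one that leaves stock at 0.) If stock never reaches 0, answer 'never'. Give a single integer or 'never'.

Processing events:
Start: stock = 5
  Event 1 (sale 13): sell min(13,5)=5. stock: 5 - 5 = 0. total_sold = 5
  Event 2 (return 7): 0 + 7 = 7
  Event 3 (sale 25): sell min(25,7)=7. stock: 7 - 7 = 0. total_sold = 12
  Event 4 (sale 24): sell min(24,0)=0. stock: 0 - 0 = 0. total_sold = 12
  Event 5 (sale 23): sell min(23,0)=0. stock: 0 - 0 = 0. total_sold = 12
  Event 6 (restock 38): 0 + 38 = 38
  Event 7 (restock 17): 38 + 17 = 55
  Event 8 (restock 18): 55 + 18 = 73
  Event 9 (adjust -7): 73 + -7 = 66
Final: stock = 66, total_sold = 12

First zero at event 1.

Answer: 1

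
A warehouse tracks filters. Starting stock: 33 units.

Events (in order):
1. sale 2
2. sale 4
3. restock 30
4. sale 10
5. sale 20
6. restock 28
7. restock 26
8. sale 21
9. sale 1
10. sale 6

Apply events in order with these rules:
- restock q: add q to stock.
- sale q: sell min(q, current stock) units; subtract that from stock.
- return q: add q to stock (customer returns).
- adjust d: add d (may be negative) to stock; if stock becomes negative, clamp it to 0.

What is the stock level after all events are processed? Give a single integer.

Answer: 53

Derivation:
Processing events:
Start: stock = 33
  Event 1 (sale 2): sell min(2,33)=2. stock: 33 - 2 = 31. total_sold = 2
  Event 2 (sale 4): sell min(4,31)=4. stock: 31 - 4 = 27. total_sold = 6
  Event 3 (restock 30): 27 + 30 = 57
  Event 4 (sale 10): sell min(10,57)=10. stock: 57 - 10 = 47. total_sold = 16
  Event 5 (sale 20): sell min(20,47)=20. stock: 47 - 20 = 27. total_sold = 36
  Event 6 (restock 28): 27 + 28 = 55
  Event 7 (restock 26): 55 + 26 = 81
  Event 8 (sale 21): sell min(21,81)=21. stock: 81 - 21 = 60. total_sold = 57
  Event 9 (sale 1): sell min(1,60)=1. stock: 60 - 1 = 59. total_sold = 58
  Event 10 (sale 6): sell min(6,59)=6. stock: 59 - 6 = 53. total_sold = 64
Final: stock = 53, total_sold = 64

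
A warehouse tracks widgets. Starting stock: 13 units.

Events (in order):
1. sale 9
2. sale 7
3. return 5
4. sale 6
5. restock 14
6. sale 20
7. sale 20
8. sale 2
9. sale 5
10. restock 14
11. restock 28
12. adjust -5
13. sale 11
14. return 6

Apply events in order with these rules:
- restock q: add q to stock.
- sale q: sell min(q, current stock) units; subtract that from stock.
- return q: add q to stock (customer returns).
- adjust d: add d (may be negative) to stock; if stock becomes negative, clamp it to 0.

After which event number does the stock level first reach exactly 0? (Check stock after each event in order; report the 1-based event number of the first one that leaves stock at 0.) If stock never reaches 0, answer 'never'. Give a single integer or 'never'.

Answer: 2

Derivation:
Processing events:
Start: stock = 13
  Event 1 (sale 9): sell min(9,13)=9. stock: 13 - 9 = 4. total_sold = 9
  Event 2 (sale 7): sell min(7,4)=4. stock: 4 - 4 = 0. total_sold = 13
  Event 3 (return 5): 0 + 5 = 5
  Event 4 (sale 6): sell min(6,5)=5. stock: 5 - 5 = 0. total_sold = 18
  Event 5 (restock 14): 0 + 14 = 14
  Event 6 (sale 20): sell min(20,14)=14. stock: 14 - 14 = 0. total_sold = 32
  Event 7 (sale 20): sell min(20,0)=0. stock: 0 - 0 = 0. total_sold = 32
  Event 8 (sale 2): sell min(2,0)=0. stock: 0 - 0 = 0. total_sold = 32
  Event 9 (sale 5): sell min(5,0)=0. stock: 0 - 0 = 0. total_sold = 32
  Event 10 (restock 14): 0 + 14 = 14
  Event 11 (restock 28): 14 + 28 = 42
  Event 12 (adjust -5): 42 + -5 = 37
  Event 13 (sale 11): sell min(11,37)=11. stock: 37 - 11 = 26. total_sold = 43
  Event 14 (return 6): 26 + 6 = 32
Final: stock = 32, total_sold = 43

First zero at event 2.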